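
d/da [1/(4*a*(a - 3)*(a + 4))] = (-a*(a - 3) - a*(a + 4) - (a - 3)*(a + 4))/(4*a^2*(a - 3)^2*(a + 4)^2)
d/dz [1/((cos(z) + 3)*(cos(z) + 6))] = (2*cos(z) + 9)*sin(z)/((cos(z) + 3)^2*(cos(z) + 6)^2)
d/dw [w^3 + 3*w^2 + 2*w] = 3*w^2 + 6*w + 2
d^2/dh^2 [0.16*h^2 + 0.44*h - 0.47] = 0.320000000000000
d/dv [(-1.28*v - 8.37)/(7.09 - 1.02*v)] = (124.873334 - 17.964852*v)/(1.02*v - 7.09)^3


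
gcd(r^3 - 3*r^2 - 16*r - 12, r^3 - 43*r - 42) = r + 1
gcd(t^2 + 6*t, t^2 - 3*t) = t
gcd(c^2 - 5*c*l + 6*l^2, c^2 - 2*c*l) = c - 2*l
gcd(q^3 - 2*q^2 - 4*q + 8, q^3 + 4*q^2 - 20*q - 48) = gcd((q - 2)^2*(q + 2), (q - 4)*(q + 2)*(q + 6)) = q + 2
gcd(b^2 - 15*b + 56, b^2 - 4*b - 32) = b - 8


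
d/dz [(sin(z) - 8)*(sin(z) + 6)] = 2*(sin(z) - 1)*cos(z)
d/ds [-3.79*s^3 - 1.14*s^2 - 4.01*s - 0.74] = -11.37*s^2 - 2.28*s - 4.01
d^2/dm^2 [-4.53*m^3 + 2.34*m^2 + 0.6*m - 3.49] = 4.68 - 27.18*m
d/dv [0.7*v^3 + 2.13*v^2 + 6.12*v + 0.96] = 2.1*v^2 + 4.26*v + 6.12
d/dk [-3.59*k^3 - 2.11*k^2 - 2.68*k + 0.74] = -10.77*k^2 - 4.22*k - 2.68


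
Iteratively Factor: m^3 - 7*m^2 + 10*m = (m - 2)*(m^2 - 5*m) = (m - 5)*(m - 2)*(m)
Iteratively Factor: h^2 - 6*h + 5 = (h - 1)*(h - 5)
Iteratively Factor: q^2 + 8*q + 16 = (q + 4)*(q + 4)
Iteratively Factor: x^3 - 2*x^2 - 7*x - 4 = (x - 4)*(x^2 + 2*x + 1) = (x - 4)*(x + 1)*(x + 1)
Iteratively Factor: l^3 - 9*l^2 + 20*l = (l)*(l^2 - 9*l + 20) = l*(l - 4)*(l - 5)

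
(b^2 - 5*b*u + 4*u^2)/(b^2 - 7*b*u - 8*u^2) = (-b^2 + 5*b*u - 4*u^2)/(-b^2 + 7*b*u + 8*u^2)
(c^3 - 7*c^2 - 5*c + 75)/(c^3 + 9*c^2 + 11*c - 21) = (c^2 - 10*c + 25)/(c^2 + 6*c - 7)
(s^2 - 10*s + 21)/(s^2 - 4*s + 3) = (s - 7)/(s - 1)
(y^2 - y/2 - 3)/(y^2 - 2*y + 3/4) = 2*(2*y^2 - y - 6)/(4*y^2 - 8*y + 3)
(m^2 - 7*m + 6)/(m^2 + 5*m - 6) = (m - 6)/(m + 6)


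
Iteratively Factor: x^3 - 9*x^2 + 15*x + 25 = (x + 1)*(x^2 - 10*x + 25) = (x - 5)*(x + 1)*(x - 5)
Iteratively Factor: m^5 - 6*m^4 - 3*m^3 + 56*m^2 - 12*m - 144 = (m + 2)*(m^4 - 8*m^3 + 13*m^2 + 30*m - 72) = (m - 4)*(m + 2)*(m^3 - 4*m^2 - 3*m + 18) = (m - 4)*(m + 2)^2*(m^2 - 6*m + 9) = (m - 4)*(m - 3)*(m + 2)^2*(m - 3)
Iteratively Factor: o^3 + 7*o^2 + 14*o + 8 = (o + 2)*(o^2 + 5*o + 4) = (o + 2)*(o + 4)*(o + 1)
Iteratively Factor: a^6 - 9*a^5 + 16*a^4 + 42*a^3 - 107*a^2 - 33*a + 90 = (a + 2)*(a^5 - 11*a^4 + 38*a^3 - 34*a^2 - 39*a + 45) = (a - 1)*(a + 2)*(a^4 - 10*a^3 + 28*a^2 - 6*a - 45) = (a - 5)*(a - 1)*(a + 2)*(a^3 - 5*a^2 + 3*a + 9) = (a - 5)*(a - 3)*(a - 1)*(a + 2)*(a^2 - 2*a - 3) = (a - 5)*(a - 3)^2*(a - 1)*(a + 2)*(a + 1)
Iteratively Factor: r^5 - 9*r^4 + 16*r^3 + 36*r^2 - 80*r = (r - 4)*(r^4 - 5*r^3 - 4*r^2 + 20*r) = (r - 4)*(r + 2)*(r^3 - 7*r^2 + 10*r) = r*(r - 4)*(r + 2)*(r^2 - 7*r + 10) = r*(r - 4)*(r - 2)*(r + 2)*(r - 5)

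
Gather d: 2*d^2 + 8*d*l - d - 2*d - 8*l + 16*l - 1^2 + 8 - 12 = 2*d^2 + d*(8*l - 3) + 8*l - 5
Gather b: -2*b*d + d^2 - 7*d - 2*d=-2*b*d + d^2 - 9*d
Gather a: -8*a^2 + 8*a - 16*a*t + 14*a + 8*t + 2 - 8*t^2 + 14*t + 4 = -8*a^2 + a*(22 - 16*t) - 8*t^2 + 22*t + 6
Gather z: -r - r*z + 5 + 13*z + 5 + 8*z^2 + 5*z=-r + 8*z^2 + z*(18 - r) + 10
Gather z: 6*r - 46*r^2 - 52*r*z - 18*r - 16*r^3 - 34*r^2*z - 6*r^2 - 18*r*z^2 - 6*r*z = -16*r^3 - 52*r^2 - 18*r*z^2 - 12*r + z*(-34*r^2 - 58*r)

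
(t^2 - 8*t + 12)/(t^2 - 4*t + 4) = (t - 6)/(t - 2)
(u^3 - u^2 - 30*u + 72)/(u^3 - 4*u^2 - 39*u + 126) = (u - 4)/(u - 7)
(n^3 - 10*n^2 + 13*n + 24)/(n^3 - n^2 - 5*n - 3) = (n - 8)/(n + 1)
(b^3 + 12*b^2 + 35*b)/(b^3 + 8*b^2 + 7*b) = (b + 5)/(b + 1)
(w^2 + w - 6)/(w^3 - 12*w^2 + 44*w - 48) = (w + 3)/(w^2 - 10*w + 24)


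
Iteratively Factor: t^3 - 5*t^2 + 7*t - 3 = (t - 1)*(t^2 - 4*t + 3) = (t - 1)^2*(t - 3)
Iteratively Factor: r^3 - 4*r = (r)*(r^2 - 4) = r*(r - 2)*(r + 2)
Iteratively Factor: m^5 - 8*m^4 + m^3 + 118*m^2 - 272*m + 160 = (m - 5)*(m^4 - 3*m^3 - 14*m^2 + 48*m - 32) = (m - 5)*(m - 1)*(m^3 - 2*m^2 - 16*m + 32) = (m - 5)*(m - 1)*(m + 4)*(m^2 - 6*m + 8) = (m - 5)*(m - 4)*(m - 1)*(m + 4)*(m - 2)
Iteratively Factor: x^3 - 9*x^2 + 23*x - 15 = (x - 1)*(x^2 - 8*x + 15) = (x - 5)*(x - 1)*(x - 3)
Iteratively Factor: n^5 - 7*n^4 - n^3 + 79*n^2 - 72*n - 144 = (n - 4)*(n^4 - 3*n^3 - 13*n^2 + 27*n + 36) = (n - 4)*(n + 1)*(n^3 - 4*n^2 - 9*n + 36) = (n - 4)^2*(n + 1)*(n^2 - 9) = (n - 4)^2*(n - 3)*(n + 1)*(n + 3)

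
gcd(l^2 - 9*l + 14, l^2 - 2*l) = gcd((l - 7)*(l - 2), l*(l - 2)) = l - 2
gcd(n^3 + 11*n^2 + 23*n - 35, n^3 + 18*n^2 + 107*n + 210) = n^2 + 12*n + 35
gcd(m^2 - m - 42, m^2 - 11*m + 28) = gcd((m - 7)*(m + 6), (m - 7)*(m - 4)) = m - 7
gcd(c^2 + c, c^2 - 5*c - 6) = c + 1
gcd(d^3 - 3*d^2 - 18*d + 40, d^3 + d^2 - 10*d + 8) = d^2 + 2*d - 8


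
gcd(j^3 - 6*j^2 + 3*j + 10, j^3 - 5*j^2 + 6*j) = j - 2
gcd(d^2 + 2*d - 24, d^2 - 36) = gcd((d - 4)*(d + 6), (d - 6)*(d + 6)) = d + 6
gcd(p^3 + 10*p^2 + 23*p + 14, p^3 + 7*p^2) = p + 7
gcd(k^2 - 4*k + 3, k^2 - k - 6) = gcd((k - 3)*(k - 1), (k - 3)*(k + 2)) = k - 3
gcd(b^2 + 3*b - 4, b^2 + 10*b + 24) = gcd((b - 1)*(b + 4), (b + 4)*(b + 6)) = b + 4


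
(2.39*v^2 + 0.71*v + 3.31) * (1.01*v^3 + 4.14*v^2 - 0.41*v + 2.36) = 2.4139*v^5 + 10.6117*v^4 + 5.3026*v^3 + 19.0527*v^2 + 0.3185*v + 7.8116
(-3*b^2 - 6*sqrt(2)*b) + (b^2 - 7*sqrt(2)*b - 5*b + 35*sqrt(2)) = -2*b^2 - 13*sqrt(2)*b - 5*b + 35*sqrt(2)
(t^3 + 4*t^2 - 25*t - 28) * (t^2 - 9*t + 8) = t^5 - 5*t^4 - 53*t^3 + 229*t^2 + 52*t - 224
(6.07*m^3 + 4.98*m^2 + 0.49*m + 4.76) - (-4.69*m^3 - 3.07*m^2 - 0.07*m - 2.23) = 10.76*m^3 + 8.05*m^2 + 0.56*m + 6.99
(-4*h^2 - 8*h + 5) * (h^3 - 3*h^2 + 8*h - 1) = -4*h^5 + 4*h^4 - 3*h^3 - 75*h^2 + 48*h - 5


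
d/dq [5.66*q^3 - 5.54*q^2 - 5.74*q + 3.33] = 16.98*q^2 - 11.08*q - 5.74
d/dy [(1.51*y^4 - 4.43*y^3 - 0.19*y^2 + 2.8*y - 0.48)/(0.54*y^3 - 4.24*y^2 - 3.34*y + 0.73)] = (0.8154*y^6 - 12.8048*y^5 + 3.75559999999999*y^4 + 30.9776*y^3 + 3.5825*y^2 - 4.3478*y + 0.4408)/(0.2916*y^6 - 4.5792*y^5 + 14.3704*y^4 + 29.1116*y^3 + 4.9652*y^2 - 4.8764*y + 0.5329)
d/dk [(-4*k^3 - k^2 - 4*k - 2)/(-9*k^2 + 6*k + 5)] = 2*(18*k^4 - 24*k^3 - 51*k^2 - 23*k - 4)/(81*k^4 - 108*k^3 - 54*k^2 + 60*k + 25)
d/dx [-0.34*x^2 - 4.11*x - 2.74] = -0.68*x - 4.11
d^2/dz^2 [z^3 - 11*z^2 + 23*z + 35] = 6*z - 22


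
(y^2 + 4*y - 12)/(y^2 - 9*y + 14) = (y + 6)/(y - 7)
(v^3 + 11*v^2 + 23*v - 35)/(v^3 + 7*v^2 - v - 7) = (v + 5)/(v + 1)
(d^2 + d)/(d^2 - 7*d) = (d + 1)/(d - 7)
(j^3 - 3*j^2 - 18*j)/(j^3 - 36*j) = (j + 3)/(j + 6)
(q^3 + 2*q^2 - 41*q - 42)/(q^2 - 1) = (q^2 + q - 42)/(q - 1)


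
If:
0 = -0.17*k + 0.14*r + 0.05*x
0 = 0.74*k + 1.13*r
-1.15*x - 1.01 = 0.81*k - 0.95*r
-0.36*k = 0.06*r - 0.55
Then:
No Solution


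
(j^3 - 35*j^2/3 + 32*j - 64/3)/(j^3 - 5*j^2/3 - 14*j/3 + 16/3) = (j - 8)/(j + 2)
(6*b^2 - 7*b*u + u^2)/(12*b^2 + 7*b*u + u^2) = (6*b^2 - 7*b*u + u^2)/(12*b^2 + 7*b*u + u^2)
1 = 1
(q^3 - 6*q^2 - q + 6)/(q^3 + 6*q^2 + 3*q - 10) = (q^2 - 5*q - 6)/(q^2 + 7*q + 10)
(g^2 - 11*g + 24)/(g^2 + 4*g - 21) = (g - 8)/(g + 7)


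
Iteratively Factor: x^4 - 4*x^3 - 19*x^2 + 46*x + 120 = (x - 4)*(x^3 - 19*x - 30) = (x - 4)*(x + 3)*(x^2 - 3*x - 10) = (x - 5)*(x - 4)*(x + 3)*(x + 2)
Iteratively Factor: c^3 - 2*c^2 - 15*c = (c)*(c^2 - 2*c - 15) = c*(c - 5)*(c + 3)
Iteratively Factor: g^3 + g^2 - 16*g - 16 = (g + 4)*(g^2 - 3*g - 4) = (g + 1)*(g + 4)*(g - 4)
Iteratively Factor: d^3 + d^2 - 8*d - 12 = (d + 2)*(d^2 - d - 6) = (d - 3)*(d + 2)*(d + 2)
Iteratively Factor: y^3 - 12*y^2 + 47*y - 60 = (y - 5)*(y^2 - 7*y + 12) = (y - 5)*(y - 3)*(y - 4)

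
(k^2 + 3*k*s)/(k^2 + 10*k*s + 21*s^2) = k/(k + 7*s)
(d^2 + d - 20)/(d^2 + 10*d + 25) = (d - 4)/(d + 5)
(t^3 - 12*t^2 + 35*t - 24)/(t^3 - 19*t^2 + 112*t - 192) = (t - 1)/(t - 8)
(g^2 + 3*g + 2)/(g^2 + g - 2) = (g + 1)/(g - 1)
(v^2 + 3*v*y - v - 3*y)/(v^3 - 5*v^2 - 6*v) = (-v^2 - 3*v*y + v + 3*y)/(v*(-v^2 + 5*v + 6))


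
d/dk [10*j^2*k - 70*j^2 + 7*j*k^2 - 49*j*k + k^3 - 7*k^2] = 10*j^2 + 14*j*k - 49*j + 3*k^2 - 14*k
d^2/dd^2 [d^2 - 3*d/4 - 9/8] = 2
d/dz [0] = 0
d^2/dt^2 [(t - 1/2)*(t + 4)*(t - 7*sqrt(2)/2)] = 6*t - 7*sqrt(2) + 7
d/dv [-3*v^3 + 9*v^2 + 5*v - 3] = -9*v^2 + 18*v + 5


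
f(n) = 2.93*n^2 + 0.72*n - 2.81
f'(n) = 5.86*n + 0.72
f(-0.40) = -2.63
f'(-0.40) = -1.62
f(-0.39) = -2.65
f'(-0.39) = -1.57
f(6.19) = 113.91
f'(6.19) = 36.99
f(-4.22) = 46.33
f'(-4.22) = -24.01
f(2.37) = 15.35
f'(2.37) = 14.61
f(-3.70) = 34.64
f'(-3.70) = -20.96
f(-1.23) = 0.74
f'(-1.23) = -6.49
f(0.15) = -2.64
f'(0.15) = 1.60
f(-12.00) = 410.47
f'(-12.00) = -69.60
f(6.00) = 106.99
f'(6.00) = 35.88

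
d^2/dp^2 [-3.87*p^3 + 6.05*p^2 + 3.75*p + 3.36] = 12.1 - 23.22*p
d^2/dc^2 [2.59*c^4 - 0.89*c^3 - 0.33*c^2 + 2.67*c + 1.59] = 31.08*c^2 - 5.34*c - 0.66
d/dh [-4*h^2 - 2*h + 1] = -8*h - 2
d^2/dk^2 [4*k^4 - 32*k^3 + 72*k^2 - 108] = 48*k^2 - 192*k + 144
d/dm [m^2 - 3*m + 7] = 2*m - 3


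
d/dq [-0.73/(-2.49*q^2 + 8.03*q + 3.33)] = (5.8619 - 3.6354*q)/(-2.49*q^2 + 8.03*q + 3.33)^2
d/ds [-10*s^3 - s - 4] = -30*s^2 - 1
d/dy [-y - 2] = -1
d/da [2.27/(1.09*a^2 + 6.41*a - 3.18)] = (-4.9486*a - 14.5507)/(1.09*a^2 + 6.41*a - 3.18)^2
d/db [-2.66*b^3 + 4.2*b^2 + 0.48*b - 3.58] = -7.98*b^2 + 8.4*b + 0.48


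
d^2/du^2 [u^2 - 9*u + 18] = 2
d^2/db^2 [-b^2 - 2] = -2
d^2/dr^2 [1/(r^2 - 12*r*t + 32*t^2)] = 2*(-r^2 + 12*r*t - 32*t^2 + 4*(r - 6*t)^2)/(r^2 - 12*r*t + 32*t^2)^3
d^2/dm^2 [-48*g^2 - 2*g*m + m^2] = 2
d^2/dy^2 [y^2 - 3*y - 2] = 2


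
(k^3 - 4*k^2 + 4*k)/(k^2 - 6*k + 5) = k*(k^2 - 4*k + 4)/(k^2 - 6*k + 5)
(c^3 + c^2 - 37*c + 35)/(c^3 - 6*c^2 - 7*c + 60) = (c^2 + 6*c - 7)/(c^2 - c - 12)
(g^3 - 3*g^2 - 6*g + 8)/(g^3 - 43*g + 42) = (g^2 - 2*g - 8)/(g^2 + g - 42)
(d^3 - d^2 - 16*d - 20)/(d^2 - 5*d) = d + 4 + 4/d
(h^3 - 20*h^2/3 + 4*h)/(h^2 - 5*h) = (h^2 - 20*h/3 + 4)/(h - 5)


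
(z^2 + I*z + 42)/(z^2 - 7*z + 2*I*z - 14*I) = (z^2 + I*z + 42)/(z^2 + z*(-7 + 2*I) - 14*I)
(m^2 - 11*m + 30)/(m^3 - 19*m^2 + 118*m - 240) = 1/(m - 8)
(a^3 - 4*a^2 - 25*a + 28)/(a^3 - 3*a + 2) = (a^2 - 3*a - 28)/(a^2 + a - 2)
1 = 1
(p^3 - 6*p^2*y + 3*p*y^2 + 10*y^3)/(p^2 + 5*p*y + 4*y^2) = (p^2 - 7*p*y + 10*y^2)/(p + 4*y)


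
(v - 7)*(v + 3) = v^2 - 4*v - 21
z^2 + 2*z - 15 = (z - 3)*(z + 5)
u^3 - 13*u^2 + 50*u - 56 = (u - 7)*(u - 4)*(u - 2)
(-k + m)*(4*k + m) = -4*k^2 + 3*k*m + m^2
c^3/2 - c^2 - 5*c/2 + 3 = (c/2 + 1)*(c - 3)*(c - 1)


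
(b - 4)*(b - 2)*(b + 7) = b^3 + b^2 - 34*b + 56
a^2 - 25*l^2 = (a - 5*l)*(a + 5*l)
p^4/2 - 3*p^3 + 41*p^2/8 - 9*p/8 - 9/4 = (p/2 + 1/4)*(p - 3)*(p - 2)*(p - 3/2)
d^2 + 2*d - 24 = (d - 4)*(d + 6)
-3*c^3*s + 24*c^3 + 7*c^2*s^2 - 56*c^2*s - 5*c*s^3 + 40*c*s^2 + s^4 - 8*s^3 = (-3*c + s)*(-c + s)^2*(s - 8)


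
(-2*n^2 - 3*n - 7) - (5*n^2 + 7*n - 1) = -7*n^2 - 10*n - 6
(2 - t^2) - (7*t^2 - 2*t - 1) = -8*t^2 + 2*t + 3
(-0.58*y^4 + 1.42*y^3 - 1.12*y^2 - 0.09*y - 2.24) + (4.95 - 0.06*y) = -0.58*y^4 + 1.42*y^3 - 1.12*y^2 - 0.15*y + 2.71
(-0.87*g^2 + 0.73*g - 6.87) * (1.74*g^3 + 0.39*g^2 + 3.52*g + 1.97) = -1.5138*g^5 + 0.9309*g^4 - 14.7315*g^3 - 1.8236*g^2 - 22.7443*g - 13.5339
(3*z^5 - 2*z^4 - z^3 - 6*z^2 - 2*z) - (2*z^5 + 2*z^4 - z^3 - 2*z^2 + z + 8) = z^5 - 4*z^4 - 4*z^2 - 3*z - 8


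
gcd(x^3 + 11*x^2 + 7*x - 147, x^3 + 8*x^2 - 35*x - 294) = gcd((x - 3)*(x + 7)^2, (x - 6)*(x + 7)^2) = x^2 + 14*x + 49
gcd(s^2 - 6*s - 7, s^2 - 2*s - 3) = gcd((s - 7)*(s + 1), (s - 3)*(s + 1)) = s + 1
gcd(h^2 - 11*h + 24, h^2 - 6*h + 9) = h - 3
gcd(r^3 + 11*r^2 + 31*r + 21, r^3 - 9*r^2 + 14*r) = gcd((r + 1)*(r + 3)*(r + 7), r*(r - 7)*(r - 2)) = 1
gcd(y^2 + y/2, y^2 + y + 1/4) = y + 1/2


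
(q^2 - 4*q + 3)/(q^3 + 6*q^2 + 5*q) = (q^2 - 4*q + 3)/(q*(q^2 + 6*q + 5))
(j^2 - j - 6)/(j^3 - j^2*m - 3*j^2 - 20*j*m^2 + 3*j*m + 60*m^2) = (j + 2)/(j^2 - j*m - 20*m^2)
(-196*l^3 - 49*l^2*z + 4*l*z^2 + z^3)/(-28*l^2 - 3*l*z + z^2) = 7*l + z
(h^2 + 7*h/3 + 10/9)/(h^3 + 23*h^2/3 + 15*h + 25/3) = (h + 2/3)/(h^2 + 6*h + 5)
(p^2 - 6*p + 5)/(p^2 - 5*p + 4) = (p - 5)/(p - 4)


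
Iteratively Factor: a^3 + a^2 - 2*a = (a + 2)*(a^2 - a) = (a - 1)*(a + 2)*(a)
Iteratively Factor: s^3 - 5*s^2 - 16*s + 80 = (s - 4)*(s^2 - s - 20) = (s - 4)*(s + 4)*(s - 5)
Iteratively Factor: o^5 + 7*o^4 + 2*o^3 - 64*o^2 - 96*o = (o + 2)*(o^4 + 5*o^3 - 8*o^2 - 48*o) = (o + 2)*(o + 4)*(o^3 + o^2 - 12*o) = (o - 3)*(o + 2)*(o + 4)*(o^2 + 4*o) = (o - 3)*(o + 2)*(o + 4)^2*(o)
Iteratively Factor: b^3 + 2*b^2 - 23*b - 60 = (b - 5)*(b^2 + 7*b + 12) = (b - 5)*(b + 4)*(b + 3)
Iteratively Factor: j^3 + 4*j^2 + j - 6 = (j + 2)*(j^2 + 2*j - 3) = (j - 1)*(j + 2)*(j + 3)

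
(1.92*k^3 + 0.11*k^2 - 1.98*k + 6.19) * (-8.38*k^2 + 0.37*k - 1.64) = -16.0896*k^5 - 0.2114*k^4 + 13.4843*k^3 - 52.7852*k^2 + 5.5375*k - 10.1516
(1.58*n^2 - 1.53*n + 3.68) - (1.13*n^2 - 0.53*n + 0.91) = 0.45*n^2 - 1.0*n + 2.77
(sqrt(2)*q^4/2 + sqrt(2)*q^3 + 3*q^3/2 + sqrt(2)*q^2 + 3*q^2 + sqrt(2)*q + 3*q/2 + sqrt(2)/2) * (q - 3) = sqrt(2)*q^5/2 - sqrt(2)*q^4/2 + 3*q^4/2 - 2*sqrt(2)*q^3 - 3*q^3/2 - 15*q^2/2 - 2*sqrt(2)*q^2 - 9*q/2 - 5*sqrt(2)*q/2 - 3*sqrt(2)/2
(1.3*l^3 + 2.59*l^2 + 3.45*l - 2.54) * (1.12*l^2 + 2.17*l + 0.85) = 1.456*l^5 + 5.7218*l^4 + 10.5893*l^3 + 6.8432*l^2 - 2.5793*l - 2.159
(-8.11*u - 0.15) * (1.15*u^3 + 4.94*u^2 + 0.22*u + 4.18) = -9.3265*u^4 - 40.2359*u^3 - 2.5252*u^2 - 33.9328*u - 0.627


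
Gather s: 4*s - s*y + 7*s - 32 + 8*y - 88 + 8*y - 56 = s*(11 - y) + 16*y - 176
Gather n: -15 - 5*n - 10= -5*n - 25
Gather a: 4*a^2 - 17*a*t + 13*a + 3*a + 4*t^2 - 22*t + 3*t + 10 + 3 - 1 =4*a^2 + a*(16 - 17*t) + 4*t^2 - 19*t + 12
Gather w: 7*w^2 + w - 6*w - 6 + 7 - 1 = 7*w^2 - 5*w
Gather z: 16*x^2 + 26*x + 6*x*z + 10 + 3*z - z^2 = 16*x^2 + 26*x - z^2 + z*(6*x + 3) + 10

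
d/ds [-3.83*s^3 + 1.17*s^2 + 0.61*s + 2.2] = -11.49*s^2 + 2.34*s + 0.61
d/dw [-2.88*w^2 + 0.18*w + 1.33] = 0.18 - 5.76*w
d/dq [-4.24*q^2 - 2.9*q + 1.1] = -8.48*q - 2.9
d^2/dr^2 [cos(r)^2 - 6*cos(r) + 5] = 6*cos(r) - 2*cos(2*r)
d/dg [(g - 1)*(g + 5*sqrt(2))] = 2*g - 1 + 5*sqrt(2)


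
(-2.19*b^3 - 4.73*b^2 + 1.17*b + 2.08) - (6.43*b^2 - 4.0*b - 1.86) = -2.19*b^3 - 11.16*b^2 + 5.17*b + 3.94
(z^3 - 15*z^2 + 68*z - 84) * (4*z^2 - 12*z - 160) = 4*z^5 - 72*z^4 + 292*z^3 + 1248*z^2 - 9872*z + 13440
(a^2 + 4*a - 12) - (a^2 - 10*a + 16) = 14*a - 28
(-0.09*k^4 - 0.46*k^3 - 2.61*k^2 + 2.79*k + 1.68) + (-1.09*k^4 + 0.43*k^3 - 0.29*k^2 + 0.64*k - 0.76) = -1.18*k^4 - 0.03*k^3 - 2.9*k^2 + 3.43*k + 0.92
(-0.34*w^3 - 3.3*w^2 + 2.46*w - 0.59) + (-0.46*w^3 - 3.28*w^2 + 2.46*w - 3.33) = -0.8*w^3 - 6.58*w^2 + 4.92*w - 3.92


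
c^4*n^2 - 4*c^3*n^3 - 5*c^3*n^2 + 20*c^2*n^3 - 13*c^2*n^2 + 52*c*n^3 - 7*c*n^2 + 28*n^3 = (c - 7)*(c - 4*n)*(c*n + n)^2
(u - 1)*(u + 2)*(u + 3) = u^3 + 4*u^2 + u - 6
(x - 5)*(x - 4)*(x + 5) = x^3 - 4*x^2 - 25*x + 100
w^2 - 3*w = w*(w - 3)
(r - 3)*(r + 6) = r^2 + 3*r - 18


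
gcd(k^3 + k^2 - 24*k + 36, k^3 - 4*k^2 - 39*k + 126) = k^2 + 3*k - 18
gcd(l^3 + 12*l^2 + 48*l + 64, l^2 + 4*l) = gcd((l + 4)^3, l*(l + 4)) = l + 4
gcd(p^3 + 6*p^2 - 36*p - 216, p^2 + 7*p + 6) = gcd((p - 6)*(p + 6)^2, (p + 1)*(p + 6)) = p + 6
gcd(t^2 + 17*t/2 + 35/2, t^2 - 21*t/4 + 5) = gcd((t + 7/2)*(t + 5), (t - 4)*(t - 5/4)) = 1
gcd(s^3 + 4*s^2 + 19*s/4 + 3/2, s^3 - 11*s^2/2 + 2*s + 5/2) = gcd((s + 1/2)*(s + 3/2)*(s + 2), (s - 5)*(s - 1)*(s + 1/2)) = s + 1/2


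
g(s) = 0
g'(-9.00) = 0.00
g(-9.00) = 0.00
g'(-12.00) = 0.00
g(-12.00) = 0.00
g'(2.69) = 0.00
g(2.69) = 0.00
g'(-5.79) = 0.00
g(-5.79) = 0.00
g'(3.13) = 0.00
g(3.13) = 0.00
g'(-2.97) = 0.00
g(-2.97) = 0.00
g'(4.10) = 0.00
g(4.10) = 0.00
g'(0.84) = 0.00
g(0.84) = 0.00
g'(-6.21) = 0.00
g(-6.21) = 0.00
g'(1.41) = 0.00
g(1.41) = 0.00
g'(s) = 0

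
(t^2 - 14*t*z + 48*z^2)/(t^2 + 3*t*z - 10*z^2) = (t^2 - 14*t*z + 48*z^2)/(t^2 + 3*t*z - 10*z^2)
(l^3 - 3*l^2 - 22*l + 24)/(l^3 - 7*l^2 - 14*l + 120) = (l - 1)/(l - 5)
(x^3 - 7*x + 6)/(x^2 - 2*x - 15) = (x^2 - 3*x + 2)/(x - 5)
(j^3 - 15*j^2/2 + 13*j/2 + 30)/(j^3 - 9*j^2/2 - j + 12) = (j - 5)/(j - 2)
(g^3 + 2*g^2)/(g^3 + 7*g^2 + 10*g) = g/(g + 5)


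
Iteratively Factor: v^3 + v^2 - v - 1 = (v + 1)*(v^2 - 1) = (v - 1)*(v + 1)*(v + 1)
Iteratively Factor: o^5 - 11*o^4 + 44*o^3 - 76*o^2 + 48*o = (o - 2)*(o^4 - 9*o^3 + 26*o^2 - 24*o) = (o - 2)^2*(o^3 - 7*o^2 + 12*o) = o*(o - 2)^2*(o^2 - 7*o + 12) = o*(o - 3)*(o - 2)^2*(o - 4)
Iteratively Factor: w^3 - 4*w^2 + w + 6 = (w - 3)*(w^2 - w - 2) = (w - 3)*(w - 2)*(w + 1)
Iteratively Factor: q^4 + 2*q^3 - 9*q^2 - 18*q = (q - 3)*(q^3 + 5*q^2 + 6*q) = q*(q - 3)*(q^2 + 5*q + 6) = q*(q - 3)*(q + 2)*(q + 3)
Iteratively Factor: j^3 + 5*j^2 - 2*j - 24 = (j + 4)*(j^2 + j - 6) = (j - 2)*(j + 4)*(j + 3)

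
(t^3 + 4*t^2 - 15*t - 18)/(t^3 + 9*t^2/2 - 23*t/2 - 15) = 2*(t - 3)/(2*t - 5)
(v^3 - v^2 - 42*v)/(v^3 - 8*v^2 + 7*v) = (v + 6)/(v - 1)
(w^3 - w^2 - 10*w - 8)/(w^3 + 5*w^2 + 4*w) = (w^2 - 2*w - 8)/(w*(w + 4))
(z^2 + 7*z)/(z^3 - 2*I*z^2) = (z + 7)/(z*(z - 2*I))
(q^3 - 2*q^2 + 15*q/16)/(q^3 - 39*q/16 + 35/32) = 2*q*(4*q - 3)/(8*q^2 + 10*q - 7)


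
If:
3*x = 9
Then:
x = 3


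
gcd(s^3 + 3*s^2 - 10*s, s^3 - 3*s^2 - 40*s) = s^2 + 5*s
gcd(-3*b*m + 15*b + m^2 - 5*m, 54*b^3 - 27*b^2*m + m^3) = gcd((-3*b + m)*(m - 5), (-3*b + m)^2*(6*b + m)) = 3*b - m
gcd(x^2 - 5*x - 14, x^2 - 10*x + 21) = x - 7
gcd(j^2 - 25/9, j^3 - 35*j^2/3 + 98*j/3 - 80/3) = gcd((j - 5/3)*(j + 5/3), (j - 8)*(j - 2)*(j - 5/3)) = j - 5/3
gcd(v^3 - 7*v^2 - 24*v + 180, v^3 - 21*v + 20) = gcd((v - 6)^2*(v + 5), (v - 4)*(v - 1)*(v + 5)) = v + 5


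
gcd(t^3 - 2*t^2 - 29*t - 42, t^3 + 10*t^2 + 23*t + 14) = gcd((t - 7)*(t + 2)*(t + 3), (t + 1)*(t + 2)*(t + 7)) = t + 2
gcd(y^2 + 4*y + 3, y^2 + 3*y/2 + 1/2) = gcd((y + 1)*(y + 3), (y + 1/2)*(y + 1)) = y + 1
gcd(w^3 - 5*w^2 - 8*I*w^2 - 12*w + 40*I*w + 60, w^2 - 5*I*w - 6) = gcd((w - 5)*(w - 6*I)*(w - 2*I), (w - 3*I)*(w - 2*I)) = w - 2*I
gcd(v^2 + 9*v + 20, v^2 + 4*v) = v + 4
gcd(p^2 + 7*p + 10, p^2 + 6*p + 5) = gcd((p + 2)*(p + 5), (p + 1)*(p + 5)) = p + 5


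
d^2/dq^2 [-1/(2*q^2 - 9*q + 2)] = 2*(4*q^2 - 18*q - (4*q - 9)^2 + 4)/(2*q^2 - 9*q + 2)^3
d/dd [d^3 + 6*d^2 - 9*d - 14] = 3*d^2 + 12*d - 9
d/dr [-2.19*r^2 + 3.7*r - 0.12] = 3.7 - 4.38*r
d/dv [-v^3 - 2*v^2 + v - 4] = -3*v^2 - 4*v + 1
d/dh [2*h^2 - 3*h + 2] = 4*h - 3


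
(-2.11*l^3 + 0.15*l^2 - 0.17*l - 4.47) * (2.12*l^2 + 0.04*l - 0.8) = -4.4732*l^5 + 0.2336*l^4 + 1.3336*l^3 - 9.6032*l^2 - 0.0428*l + 3.576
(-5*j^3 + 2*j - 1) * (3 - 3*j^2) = 15*j^5 - 21*j^3 + 3*j^2 + 6*j - 3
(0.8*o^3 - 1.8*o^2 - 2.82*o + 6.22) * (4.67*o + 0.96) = 3.736*o^4 - 7.638*o^3 - 14.8974*o^2 + 26.3402*o + 5.9712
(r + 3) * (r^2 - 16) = r^3 + 3*r^2 - 16*r - 48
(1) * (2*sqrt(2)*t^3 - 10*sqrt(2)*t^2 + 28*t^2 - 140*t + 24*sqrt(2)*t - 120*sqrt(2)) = 2*sqrt(2)*t^3 - 10*sqrt(2)*t^2 + 28*t^2 - 140*t + 24*sqrt(2)*t - 120*sqrt(2)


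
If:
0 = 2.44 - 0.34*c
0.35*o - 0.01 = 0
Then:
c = 7.18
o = 0.03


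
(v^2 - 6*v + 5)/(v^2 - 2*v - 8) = (-v^2 + 6*v - 5)/(-v^2 + 2*v + 8)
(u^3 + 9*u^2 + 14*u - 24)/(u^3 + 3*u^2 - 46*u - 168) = (u - 1)/(u - 7)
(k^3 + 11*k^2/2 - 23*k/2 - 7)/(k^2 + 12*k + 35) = (k^2 - 3*k/2 - 1)/(k + 5)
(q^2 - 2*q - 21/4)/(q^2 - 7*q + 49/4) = (2*q + 3)/(2*q - 7)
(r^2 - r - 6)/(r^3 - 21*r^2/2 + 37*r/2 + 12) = 2*(r + 2)/(2*r^2 - 15*r - 8)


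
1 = 1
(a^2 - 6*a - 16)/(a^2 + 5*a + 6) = (a - 8)/(a + 3)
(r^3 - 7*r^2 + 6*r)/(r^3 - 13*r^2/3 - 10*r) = 3*(r - 1)/(3*r + 5)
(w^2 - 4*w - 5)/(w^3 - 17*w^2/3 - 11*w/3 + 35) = 3*(w + 1)/(3*w^2 - 2*w - 21)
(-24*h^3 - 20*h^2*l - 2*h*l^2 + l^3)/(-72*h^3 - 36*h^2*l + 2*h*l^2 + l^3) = (2*h + l)/(6*h + l)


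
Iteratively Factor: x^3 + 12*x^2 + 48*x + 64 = (x + 4)*(x^2 + 8*x + 16) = (x + 4)^2*(x + 4)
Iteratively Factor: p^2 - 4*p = (p)*(p - 4)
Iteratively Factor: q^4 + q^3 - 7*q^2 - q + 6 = (q - 1)*(q^3 + 2*q^2 - 5*q - 6) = (q - 1)*(q + 3)*(q^2 - q - 2) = (q - 2)*(q - 1)*(q + 3)*(q + 1)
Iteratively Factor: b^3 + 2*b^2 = (b)*(b^2 + 2*b) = b^2*(b + 2)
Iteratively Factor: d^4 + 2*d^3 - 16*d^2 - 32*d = (d + 4)*(d^3 - 2*d^2 - 8*d) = (d - 4)*(d + 4)*(d^2 + 2*d) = d*(d - 4)*(d + 4)*(d + 2)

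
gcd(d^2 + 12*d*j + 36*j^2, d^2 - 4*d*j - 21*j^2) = 1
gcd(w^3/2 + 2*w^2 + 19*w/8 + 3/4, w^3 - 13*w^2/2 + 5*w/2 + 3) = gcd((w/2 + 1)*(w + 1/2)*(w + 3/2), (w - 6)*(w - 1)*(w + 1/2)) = w + 1/2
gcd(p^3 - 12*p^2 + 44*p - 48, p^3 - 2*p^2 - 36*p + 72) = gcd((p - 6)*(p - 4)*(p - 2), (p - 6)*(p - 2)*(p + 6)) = p^2 - 8*p + 12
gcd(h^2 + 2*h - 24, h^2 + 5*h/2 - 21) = h + 6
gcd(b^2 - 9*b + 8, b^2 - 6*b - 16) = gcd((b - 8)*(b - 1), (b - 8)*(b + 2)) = b - 8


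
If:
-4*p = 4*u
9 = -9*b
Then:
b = -1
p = -u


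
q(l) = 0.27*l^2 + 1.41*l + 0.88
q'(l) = 0.54*l + 1.41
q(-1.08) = -0.33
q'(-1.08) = 0.83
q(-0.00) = 0.88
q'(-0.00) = 1.41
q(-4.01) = -0.43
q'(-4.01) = -0.76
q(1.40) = 3.38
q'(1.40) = 2.17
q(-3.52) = -0.74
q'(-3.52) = -0.49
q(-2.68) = -0.96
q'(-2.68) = -0.04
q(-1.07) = -0.32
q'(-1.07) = 0.83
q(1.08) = 2.72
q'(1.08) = 1.99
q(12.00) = 56.68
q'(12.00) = 7.89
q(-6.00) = 2.14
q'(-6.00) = -1.83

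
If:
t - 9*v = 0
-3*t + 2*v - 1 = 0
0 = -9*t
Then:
No Solution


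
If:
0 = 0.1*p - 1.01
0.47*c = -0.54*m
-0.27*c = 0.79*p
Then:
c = -29.55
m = 25.72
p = 10.10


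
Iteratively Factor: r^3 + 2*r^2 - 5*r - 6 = (r + 1)*(r^2 + r - 6) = (r + 1)*(r + 3)*(r - 2)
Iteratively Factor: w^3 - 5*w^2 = (w - 5)*(w^2) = w*(w - 5)*(w)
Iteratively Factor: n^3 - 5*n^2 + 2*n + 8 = (n - 4)*(n^2 - n - 2) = (n - 4)*(n + 1)*(n - 2)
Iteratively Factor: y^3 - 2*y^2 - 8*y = (y)*(y^2 - 2*y - 8) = y*(y + 2)*(y - 4)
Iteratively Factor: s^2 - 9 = (s + 3)*(s - 3)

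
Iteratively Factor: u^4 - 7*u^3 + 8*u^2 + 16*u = (u - 4)*(u^3 - 3*u^2 - 4*u) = (u - 4)^2*(u^2 + u) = (u - 4)^2*(u + 1)*(u)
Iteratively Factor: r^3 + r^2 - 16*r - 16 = (r + 4)*(r^2 - 3*r - 4) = (r - 4)*(r + 4)*(r + 1)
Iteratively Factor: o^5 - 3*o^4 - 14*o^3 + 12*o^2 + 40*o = (o - 5)*(o^4 + 2*o^3 - 4*o^2 - 8*o) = o*(o - 5)*(o^3 + 2*o^2 - 4*o - 8) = o*(o - 5)*(o - 2)*(o^2 + 4*o + 4) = o*(o - 5)*(o - 2)*(o + 2)*(o + 2)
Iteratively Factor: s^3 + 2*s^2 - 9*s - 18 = (s + 3)*(s^2 - s - 6) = (s + 2)*(s + 3)*(s - 3)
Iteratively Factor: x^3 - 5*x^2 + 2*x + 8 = (x + 1)*(x^2 - 6*x + 8) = (x - 2)*(x + 1)*(x - 4)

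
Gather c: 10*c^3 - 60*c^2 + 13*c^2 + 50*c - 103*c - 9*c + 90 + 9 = 10*c^3 - 47*c^2 - 62*c + 99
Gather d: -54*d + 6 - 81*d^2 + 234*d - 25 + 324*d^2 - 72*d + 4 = 243*d^2 + 108*d - 15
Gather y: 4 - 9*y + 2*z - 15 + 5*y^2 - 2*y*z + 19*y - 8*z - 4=5*y^2 + y*(10 - 2*z) - 6*z - 15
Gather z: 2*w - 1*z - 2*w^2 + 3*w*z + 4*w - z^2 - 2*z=-2*w^2 + 6*w - z^2 + z*(3*w - 3)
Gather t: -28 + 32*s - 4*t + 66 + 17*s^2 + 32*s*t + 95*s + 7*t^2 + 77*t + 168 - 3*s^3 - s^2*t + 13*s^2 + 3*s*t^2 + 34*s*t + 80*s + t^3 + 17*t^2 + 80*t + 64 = -3*s^3 + 30*s^2 + 207*s + t^3 + t^2*(3*s + 24) + t*(-s^2 + 66*s + 153) + 270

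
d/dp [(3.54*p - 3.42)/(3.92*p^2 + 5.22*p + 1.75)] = (-13.8768*p^2 + 26.8128*p + 24.0474)/(15.3664*p^4 + 40.9248*p^3 + 40.9684*p^2 + 18.27*p + 3.0625)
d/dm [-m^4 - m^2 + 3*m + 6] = -4*m^3 - 2*m + 3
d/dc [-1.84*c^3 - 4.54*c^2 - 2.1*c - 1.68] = -5.52*c^2 - 9.08*c - 2.1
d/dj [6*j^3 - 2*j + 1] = 18*j^2 - 2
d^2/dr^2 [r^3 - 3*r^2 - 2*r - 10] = 6*r - 6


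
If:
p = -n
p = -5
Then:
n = 5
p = -5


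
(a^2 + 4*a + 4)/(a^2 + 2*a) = (a + 2)/a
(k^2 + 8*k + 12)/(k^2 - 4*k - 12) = (k + 6)/(k - 6)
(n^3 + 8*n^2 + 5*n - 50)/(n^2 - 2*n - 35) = (n^2 + 3*n - 10)/(n - 7)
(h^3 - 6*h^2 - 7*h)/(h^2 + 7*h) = (h^2 - 6*h - 7)/(h + 7)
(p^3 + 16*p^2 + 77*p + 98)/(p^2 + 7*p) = p + 9 + 14/p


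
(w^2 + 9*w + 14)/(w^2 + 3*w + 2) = (w + 7)/(w + 1)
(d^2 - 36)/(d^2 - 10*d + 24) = (d + 6)/(d - 4)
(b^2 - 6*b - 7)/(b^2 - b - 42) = (b + 1)/(b + 6)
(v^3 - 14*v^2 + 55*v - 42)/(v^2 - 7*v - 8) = (-v^3 + 14*v^2 - 55*v + 42)/(-v^2 + 7*v + 8)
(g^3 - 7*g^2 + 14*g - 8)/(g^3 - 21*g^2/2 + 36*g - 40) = 2*(g^2 - 3*g + 2)/(2*g^2 - 13*g + 20)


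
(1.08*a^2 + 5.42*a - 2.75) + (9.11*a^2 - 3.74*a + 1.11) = 10.19*a^2 + 1.68*a - 1.64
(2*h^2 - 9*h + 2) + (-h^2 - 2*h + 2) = h^2 - 11*h + 4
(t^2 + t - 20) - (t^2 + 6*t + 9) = -5*t - 29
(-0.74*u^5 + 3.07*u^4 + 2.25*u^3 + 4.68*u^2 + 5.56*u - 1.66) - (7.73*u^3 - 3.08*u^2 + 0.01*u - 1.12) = -0.74*u^5 + 3.07*u^4 - 5.48*u^3 + 7.76*u^2 + 5.55*u - 0.54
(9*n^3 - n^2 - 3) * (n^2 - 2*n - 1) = 9*n^5 - 19*n^4 - 7*n^3 - 2*n^2 + 6*n + 3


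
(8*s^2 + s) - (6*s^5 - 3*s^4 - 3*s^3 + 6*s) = -6*s^5 + 3*s^4 + 3*s^3 + 8*s^2 - 5*s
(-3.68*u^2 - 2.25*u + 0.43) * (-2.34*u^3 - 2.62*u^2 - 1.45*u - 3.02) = 8.6112*u^5 + 14.9066*u^4 + 10.2248*u^3 + 13.2495*u^2 + 6.1715*u - 1.2986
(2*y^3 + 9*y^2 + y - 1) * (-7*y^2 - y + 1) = -14*y^5 - 65*y^4 - 14*y^3 + 15*y^2 + 2*y - 1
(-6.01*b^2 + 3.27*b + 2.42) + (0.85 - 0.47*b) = -6.01*b^2 + 2.8*b + 3.27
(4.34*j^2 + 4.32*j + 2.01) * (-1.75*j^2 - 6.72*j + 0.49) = -7.595*j^4 - 36.7248*j^3 - 30.4213*j^2 - 11.3904*j + 0.9849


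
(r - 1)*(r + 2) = r^2 + r - 2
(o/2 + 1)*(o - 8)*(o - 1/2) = o^3/2 - 13*o^2/4 - 13*o/2 + 4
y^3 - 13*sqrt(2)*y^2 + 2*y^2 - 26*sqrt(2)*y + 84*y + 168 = (y + 2)*(y - 7*sqrt(2))*(y - 6*sqrt(2))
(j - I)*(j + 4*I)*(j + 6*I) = j^3 + 9*I*j^2 - 14*j + 24*I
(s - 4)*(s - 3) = s^2 - 7*s + 12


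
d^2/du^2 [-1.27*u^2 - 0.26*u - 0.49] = -2.54000000000000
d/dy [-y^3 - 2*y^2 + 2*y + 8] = -3*y^2 - 4*y + 2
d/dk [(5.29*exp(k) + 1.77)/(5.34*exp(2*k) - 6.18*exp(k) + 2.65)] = (-28.2486*exp(2*k) - 18.9036*exp(k) + 24.9571)*exp(k)/(28.5156*exp(4*k) - 66.0024*exp(3*k) + 66.4944*exp(2*k) - 32.754*exp(k) + 7.0225)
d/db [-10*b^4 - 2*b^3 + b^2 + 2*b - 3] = -40*b^3 - 6*b^2 + 2*b + 2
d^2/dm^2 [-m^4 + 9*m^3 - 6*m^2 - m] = -12*m^2 + 54*m - 12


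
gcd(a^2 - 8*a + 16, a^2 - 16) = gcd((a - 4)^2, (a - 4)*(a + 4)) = a - 4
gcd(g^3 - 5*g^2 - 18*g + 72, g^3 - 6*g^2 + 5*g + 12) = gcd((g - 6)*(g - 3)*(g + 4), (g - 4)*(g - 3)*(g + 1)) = g - 3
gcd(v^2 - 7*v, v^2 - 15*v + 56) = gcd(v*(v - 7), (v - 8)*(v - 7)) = v - 7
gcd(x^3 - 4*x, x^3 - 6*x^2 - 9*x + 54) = 1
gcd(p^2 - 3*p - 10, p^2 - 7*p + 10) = p - 5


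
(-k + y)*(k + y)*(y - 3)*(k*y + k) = -k^3*y^2 + 2*k^3*y + 3*k^3 + k*y^4 - 2*k*y^3 - 3*k*y^2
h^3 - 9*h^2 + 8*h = h*(h - 8)*(h - 1)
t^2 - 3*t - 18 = (t - 6)*(t + 3)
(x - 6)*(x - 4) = x^2 - 10*x + 24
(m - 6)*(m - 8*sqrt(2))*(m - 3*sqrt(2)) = m^3 - 11*sqrt(2)*m^2 - 6*m^2 + 48*m + 66*sqrt(2)*m - 288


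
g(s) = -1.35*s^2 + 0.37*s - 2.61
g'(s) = 0.37 - 2.7*s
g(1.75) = -6.10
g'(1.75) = -4.36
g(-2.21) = -10.02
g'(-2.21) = 6.34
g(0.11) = -2.59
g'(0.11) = 0.07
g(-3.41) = -19.57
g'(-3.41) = 9.58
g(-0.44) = -3.03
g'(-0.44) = 1.56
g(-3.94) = -25.02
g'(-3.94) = 11.01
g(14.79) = -292.44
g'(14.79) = -39.56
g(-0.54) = -3.20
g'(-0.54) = 1.83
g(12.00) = -192.57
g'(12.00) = -32.03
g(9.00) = -108.63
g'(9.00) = -23.93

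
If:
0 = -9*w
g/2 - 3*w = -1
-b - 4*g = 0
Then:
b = 8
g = -2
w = 0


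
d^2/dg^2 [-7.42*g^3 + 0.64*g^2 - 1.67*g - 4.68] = 1.28 - 44.52*g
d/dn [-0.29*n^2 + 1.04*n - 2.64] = 1.04 - 0.58*n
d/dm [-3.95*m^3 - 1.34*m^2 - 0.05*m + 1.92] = -11.85*m^2 - 2.68*m - 0.05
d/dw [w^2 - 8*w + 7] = 2*w - 8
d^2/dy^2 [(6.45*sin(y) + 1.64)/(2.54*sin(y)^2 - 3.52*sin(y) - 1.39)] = (-41.61282*sin(y)^5 - 99.990656*sin(y)^4 - 9.41984399999998*sin(y)^3 + 51.561312*sin(y)^2 + 44.218895*sin(y) - 10.89624)/(16.387064*sin(y)^6 - 68.128896*sin(y)^5 + 67.511676*sin(y)^4 + 30.952064*sin(y)^3 - 36.945366*sin(y)^2 - 20.402976*sin(y) - 2.685619)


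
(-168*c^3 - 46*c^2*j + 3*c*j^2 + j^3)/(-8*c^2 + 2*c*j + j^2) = (42*c^2 + c*j - j^2)/(2*c - j)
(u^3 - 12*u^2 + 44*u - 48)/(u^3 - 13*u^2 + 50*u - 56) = (u - 6)/(u - 7)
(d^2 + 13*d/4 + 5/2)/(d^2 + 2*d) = (d + 5/4)/d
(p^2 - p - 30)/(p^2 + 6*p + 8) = (p^2 - p - 30)/(p^2 + 6*p + 8)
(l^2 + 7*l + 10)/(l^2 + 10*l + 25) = (l + 2)/(l + 5)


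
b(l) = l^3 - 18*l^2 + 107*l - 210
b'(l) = 3*l^2 - 36*l + 107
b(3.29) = -17.19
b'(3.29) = 21.03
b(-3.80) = -931.39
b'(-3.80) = 287.12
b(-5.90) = -1673.26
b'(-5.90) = 423.83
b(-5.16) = -1378.77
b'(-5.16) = 372.64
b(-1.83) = -472.22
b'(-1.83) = 182.93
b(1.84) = -67.83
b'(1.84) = 50.92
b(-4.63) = -1190.53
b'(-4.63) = 337.99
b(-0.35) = -249.70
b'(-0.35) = 119.97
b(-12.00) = -5814.00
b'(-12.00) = 971.00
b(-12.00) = -5814.00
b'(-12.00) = 971.00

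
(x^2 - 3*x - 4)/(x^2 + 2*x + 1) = (x - 4)/(x + 1)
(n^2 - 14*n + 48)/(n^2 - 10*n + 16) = (n - 6)/(n - 2)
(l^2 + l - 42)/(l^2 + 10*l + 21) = (l - 6)/(l + 3)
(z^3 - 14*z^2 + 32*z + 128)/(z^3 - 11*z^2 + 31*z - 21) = (z^3 - 14*z^2 + 32*z + 128)/(z^3 - 11*z^2 + 31*z - 21)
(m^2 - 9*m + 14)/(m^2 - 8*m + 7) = (m - 2)/(m - 1)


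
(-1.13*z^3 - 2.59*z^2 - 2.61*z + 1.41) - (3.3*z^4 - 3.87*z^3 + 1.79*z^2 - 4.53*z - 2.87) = -3.3*z^4 + 2.74*z^3 - 4.38*z^2 + 1.92*z + 4.28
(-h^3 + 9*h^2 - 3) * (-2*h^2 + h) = 2*h^5 - 19*h^4 + 9*h^3 + 6*h^2 - 3*h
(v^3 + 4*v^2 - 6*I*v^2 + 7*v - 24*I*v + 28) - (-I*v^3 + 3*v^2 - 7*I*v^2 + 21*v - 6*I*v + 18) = v^3 + I*v^3 + v^2 + I*v^2 - 14*v - 18*I*v + 10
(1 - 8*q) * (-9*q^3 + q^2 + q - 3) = 72*q^4 - 17*q^3 - 7*q^2 + 25*q - 3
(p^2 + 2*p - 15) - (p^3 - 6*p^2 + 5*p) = -p^3 + 7*p^2 - 3*p - 15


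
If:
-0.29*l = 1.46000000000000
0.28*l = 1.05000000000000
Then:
No Solution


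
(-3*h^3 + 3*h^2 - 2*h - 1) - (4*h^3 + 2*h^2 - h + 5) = -7*h^3 + h^2 - h - 6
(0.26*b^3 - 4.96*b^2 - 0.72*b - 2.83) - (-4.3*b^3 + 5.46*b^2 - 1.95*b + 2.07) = 4.56*b^3 - 10.42*b^2 + 1.23*b - 4.9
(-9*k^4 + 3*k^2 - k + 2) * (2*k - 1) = -18*k^5 + 9*k^4 + 6*k^3 - 5*k^2 + 5*k - 2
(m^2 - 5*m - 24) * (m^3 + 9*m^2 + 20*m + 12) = m^5 + 4*m^4 - 49*m^3 - 304*m^2 - 540*m - 288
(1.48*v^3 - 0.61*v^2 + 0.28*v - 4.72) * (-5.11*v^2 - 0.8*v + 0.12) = -7.5628*v^5 + 1.9331*v^4 - 0.7652*v^3 + 23.822*v^2 + 3.8096*v - 0.5664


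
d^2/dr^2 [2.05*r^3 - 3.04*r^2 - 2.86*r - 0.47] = 12.3*r - 6.08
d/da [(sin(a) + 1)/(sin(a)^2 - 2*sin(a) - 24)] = (-2*sin(a) + cos(a)^2 - 23)*cos(a)/((sin(a) - 6)^2*(sin(a) + 4)^2)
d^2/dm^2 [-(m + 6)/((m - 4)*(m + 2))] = 2*(-m^3 - 18*m^2 + 12*m - 56)/(m^6 - 6*m^5 - 12*m^4 + 88*m^3 + 96*m^2 - 384*m - 512)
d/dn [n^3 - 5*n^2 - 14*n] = 3*n^2 - 10*n - 14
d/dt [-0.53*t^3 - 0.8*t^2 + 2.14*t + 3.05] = -1.59*t^2 - 1.6*t + 2.14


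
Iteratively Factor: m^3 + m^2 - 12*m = (m - 3)*(m^2 + 4*m) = m*(m - 3)*(m + 4)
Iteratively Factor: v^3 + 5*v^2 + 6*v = (v)*(v^2 + 5*v + 6) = v*(v + 3)*(v + 2)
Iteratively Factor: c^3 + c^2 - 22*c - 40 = (c + 2)*(c^2 - c - 20) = (c - 5)*(c + 2)*(c + 4)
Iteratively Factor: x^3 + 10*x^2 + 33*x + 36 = (x + 3)*(x^2 + 7*x + 12) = (x + 3)^2*(x + 4)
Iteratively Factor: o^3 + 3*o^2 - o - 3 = (o + 3)*(o^2 - 1) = (o + 1)*(o + 3)*(o - 1)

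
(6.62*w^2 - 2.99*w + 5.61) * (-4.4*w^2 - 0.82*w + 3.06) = -29.128*w^4 + 7.7276*w^3 - 1.975*w^2 - 13.7496*w + 17.1666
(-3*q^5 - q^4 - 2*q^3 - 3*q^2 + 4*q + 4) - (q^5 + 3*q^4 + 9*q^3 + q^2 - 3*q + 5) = -4*q^5 - 4*q^4 - 11*q^3 - 4*q^2 + 7*q - 1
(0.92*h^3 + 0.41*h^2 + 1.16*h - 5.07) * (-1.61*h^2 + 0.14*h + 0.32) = -1.4812*h^5 - 0.5313*h^4 - 1.5158*h^3 + 8.4563*h^2 - 0.3386*h - 1.6224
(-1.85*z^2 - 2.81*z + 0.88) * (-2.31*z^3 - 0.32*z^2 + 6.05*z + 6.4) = 4.2735*z^5 + 7.0831*z^4 - 12.3261*z^3 - 29.1221*z^2 - 12.66*z + 5.632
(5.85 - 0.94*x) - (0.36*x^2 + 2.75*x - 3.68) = -0.36*x^2 - 3.69*x + 9.53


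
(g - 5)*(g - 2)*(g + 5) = g^3 - 2*g^2 - 25*g + 50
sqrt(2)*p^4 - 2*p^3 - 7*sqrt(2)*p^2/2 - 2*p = p*(p - 2*sqrt(2))*(p + sqrt(2)/2)*(sqrt(2)*p + 1)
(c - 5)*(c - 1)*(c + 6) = c^3 - 31*c + 30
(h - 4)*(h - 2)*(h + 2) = h^3 - 4*h^2 - 4*h + 16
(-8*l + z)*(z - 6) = -8*l*z + 48*l + z^2 - 6*z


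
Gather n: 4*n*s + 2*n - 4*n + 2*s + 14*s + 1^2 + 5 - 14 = n*(4*s - 2) + 16*s - 8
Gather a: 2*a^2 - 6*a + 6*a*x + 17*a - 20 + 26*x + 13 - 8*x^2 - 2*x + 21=2*a^2 + a*(6*x + 11) - 8*x^2 + 24*x + 14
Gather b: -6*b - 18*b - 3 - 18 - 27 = -24*b - 48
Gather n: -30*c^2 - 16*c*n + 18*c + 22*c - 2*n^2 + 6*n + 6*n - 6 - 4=-30*c^2 + 40*c - 2*n^2 + n*(12 - 16*c) - 10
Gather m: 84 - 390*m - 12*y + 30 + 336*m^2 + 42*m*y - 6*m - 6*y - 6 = 336*m^2 + m*(42*y - 396) - 18*y + 108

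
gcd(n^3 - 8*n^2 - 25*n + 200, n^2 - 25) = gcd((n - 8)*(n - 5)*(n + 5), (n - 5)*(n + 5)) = n^2 - 25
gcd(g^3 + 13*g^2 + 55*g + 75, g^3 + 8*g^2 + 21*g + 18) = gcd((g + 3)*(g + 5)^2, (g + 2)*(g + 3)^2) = g + 3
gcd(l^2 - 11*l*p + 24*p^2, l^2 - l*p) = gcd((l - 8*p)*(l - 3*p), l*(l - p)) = 1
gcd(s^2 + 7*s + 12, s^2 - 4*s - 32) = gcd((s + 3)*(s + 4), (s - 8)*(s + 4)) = s + 4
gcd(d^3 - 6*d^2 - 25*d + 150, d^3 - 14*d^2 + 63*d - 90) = d^2 - 11*d + 30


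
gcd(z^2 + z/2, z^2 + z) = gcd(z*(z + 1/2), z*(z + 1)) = z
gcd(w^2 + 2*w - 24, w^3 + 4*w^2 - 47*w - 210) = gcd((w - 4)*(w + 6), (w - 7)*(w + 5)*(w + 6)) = w + 6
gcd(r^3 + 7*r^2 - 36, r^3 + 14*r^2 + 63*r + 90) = r^2 + 9*r + 18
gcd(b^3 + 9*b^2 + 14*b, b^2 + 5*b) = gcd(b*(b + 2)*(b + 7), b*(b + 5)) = b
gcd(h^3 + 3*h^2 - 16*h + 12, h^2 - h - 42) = h + 6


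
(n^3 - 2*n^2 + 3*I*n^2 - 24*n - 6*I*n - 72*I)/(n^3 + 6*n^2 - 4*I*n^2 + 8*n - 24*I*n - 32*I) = (n^2 + n*(-6 + 3*I) - 18*I)/(n^2 + n*(2 - 4*I) - 8*I)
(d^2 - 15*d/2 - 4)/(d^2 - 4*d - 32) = (d + 1/2)/(d + 4)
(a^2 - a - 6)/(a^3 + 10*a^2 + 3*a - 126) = (a + 2)/(a^2 + 13*a + 42)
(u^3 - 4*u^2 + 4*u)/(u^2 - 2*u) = u - 2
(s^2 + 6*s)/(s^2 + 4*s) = (s + 6)/(s + 4)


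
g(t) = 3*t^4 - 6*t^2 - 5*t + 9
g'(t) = 12*t^3 - 12*t - 5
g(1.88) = 15.87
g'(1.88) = 52.18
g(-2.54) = 107.86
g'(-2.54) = -171.16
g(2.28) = 47.48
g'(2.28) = 109.87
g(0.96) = 1.22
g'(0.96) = -5.90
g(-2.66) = 130.04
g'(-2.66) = -198.93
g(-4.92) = 1646.21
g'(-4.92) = -1375.11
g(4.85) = 1503.54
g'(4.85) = 1305.81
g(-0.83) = 10.44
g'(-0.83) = -1.90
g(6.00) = 3651.00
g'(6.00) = 2515.00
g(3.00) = 183.00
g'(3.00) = 283.00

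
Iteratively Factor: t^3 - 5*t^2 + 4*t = (t - 1)*(t^2 - 4*t) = t*(t - 1)*(t - 4)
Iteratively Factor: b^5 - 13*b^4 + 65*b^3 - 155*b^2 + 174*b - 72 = (b - 3)*(b^4 - 10*b^3 + 35*b^2 - 50*b + 24) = (b - 3)*(b - 2)*(b^3 - 8*b^2 + 19*b - 12) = (b - 4)*(b - 3)*(b - 2)*(b^2 - 4*b + 3) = (b - 4)*(b - 3)^2*(b - 2)*(b - 1)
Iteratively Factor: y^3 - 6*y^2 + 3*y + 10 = (y + 1)*(y^2 - 7*y + 10) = (y - 2)*(y + 1)*(y - 5)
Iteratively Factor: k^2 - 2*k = (k - 2)*(k)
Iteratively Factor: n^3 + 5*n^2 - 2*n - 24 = (n + 3)*(n^2 + 2*n - 8) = (n + 3)*(n + 4)*(n - 2)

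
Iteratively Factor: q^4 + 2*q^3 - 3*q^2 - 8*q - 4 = (q - 2)*(q^3 + 4*q^2 + 5*q + 2) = (q - 2)*(q + 1)*(q^2 + 3*q + 2) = (q - 2)*(q + 1)*(q + 2)*(q + 1)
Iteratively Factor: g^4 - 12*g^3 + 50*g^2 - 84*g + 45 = (g - 3)*(g^3 - 9*g^2 + 23*g - 15) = (g - 3)^2*(g^2 - 6*g + 5) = (g - 3)^2*(g - 1)*(g - 5)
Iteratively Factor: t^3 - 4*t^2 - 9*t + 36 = (t - 3)*(t^2 - t - 12) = (t - 3)*(t + 3)*(t - 4)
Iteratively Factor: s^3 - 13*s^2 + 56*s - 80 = (s - 4)*(s^2 - 9*s + 20) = (s - 5)*(s - 4)*(s - 4)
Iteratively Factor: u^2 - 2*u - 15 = (u - 5)*(u + 3)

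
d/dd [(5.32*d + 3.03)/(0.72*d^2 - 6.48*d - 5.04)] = (3.8304*d^2 - 34.4736*d - (1.44*d - 6.48)*(5.32*d + 3.03) - 26.8128)/(-0.72*d^2 + 6.48*d + 5.04)^2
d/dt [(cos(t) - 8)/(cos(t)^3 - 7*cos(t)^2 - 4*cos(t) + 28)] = (227*cos(t) - 31*cos(2*t) + cos(3*t) - 23)*sin(t)/(2*(cos(t)^3 - 7*cos(t)^2 - 4*cos(t) + 28)^2)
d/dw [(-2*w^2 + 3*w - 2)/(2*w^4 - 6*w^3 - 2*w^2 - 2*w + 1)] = (8*w^5 - 30*w^4 + 52*w^3 - 26*w^2 - 12*w - 1)/(4*w^8 - 24*w^7 + 28*w^6 + 16*w^5 + 32*w^4 - 4*w^3 - 4*w + 1)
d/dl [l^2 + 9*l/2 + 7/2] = 2*l + 9/2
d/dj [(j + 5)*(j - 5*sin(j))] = j - (j + 5)*(5*cos(j) - 1) - 5*sin(j)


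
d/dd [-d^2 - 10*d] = -2*d - 10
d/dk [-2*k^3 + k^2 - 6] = 2*k*(1 - 3*k)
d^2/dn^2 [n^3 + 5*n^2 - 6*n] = 6*n + 10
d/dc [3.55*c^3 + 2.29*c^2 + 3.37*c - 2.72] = 10.65*c^2 + 4.58*c + 3.37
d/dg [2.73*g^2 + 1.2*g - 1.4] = 5.46*g + 1.2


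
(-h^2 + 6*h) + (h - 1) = -h^2 + 7*h - 1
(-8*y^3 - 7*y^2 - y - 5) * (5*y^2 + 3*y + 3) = -40*y^5 - 59*y^4 - 50*y^3 - 49*y^2 - 18*y - 15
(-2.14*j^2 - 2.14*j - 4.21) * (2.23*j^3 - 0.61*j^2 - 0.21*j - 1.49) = -4.7722*j^5 - 3.4668*j^4 - 7.6335*j^3 + 6.2061*j^2 + 4.0727*j + 6.2729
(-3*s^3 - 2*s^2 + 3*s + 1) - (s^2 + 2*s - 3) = -3*s^3 - 3*s^2 + s + 4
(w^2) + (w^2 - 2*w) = 2*w^2 - 2*w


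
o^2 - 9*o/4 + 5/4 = (o - 5/4)*(o - 1)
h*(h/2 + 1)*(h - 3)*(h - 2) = h^4/2 - 3*h^3/2 - 2*h^2 + 6*h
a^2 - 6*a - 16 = (a - 8)*(a + 2)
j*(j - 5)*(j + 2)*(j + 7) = j^4 + 4*j^3 - 31*j^2 - 70*j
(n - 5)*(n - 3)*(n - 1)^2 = n^4 - 10*n^3 + 32*n^2 - 38*n + 15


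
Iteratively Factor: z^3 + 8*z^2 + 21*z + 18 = (z + 2)*(z^2 + 6*z + 9) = (z + 2)*(z + 3)*(z + 3)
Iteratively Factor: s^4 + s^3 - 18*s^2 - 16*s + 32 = (s - 1)*(s^3 + 2*s^2 - 16*s - 32) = (s - 1)*(s + 2)*(s^2 - 16) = (s - 4)*(s - 1)*(s + 2)*(s + 4)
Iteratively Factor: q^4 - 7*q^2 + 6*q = (q - 1)*(q^3 + q^2 - 6*q) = q*(q - 1)*(q^2 + q - 6) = q*(q - 2)*(q - 1)*(q + 3)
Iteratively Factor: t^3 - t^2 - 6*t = (t - 3)*(t^2 + 2*t) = (t - 3)*(t + 2)*(t)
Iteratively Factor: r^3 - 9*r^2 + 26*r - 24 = (r - 3)*(r^2 - 6*r + 8) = (r - 4)*(r - 3)*(r - 2)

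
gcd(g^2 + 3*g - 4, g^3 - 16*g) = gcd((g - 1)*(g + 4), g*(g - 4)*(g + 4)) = g + 4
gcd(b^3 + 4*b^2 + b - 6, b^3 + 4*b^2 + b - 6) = b^3 + 4*b^2 + b - 6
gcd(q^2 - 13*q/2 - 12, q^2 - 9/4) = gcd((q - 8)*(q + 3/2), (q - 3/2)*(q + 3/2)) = q + 3/2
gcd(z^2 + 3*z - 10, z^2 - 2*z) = z - 2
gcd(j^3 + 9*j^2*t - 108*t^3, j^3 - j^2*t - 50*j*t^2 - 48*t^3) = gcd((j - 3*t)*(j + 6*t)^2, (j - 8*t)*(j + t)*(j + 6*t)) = j + 6*t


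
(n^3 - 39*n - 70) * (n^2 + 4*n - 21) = n^5 + 4*n^4 - 60*n^3 - 226*n^2 + 539*n + 1470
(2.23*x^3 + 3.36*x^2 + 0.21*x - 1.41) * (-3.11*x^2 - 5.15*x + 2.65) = -6.9353*x^5 - 21.9341*x^4 - 12.0476*x^3 + 12.2076*x^2 + 7.818*x - 3.7365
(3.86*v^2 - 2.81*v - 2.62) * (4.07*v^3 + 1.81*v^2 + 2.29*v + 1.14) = 15.7102*v^5 - 4.4501*v^4 - 6.9101*v^3 - 6.7767*v^2 - 9.2032*v - 2.9868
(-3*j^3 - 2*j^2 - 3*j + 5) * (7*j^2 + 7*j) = -21*j^5 - 35*j^4 - 35*j^3 + 14*j^2 + 35*j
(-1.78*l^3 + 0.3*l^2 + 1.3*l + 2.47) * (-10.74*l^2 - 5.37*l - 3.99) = 19.1172*l^5 + 6.3366*l^4 - 8.4708*l^3 - 34.7058*l^2 - 18.4509*l - 9.8553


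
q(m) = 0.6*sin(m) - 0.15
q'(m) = 0.6*cos(m)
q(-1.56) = -0.75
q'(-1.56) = 0.01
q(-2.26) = -0.61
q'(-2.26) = -0.38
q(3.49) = -0.35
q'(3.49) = -0.56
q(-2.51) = -0.50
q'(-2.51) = -0.48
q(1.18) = 0.40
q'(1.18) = 0.23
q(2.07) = 0.38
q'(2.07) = -0.29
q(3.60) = -0.42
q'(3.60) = -0.54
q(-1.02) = -0.66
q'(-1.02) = 0.31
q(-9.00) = -0.40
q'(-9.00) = -0.55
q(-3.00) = -0.23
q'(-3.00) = -0.59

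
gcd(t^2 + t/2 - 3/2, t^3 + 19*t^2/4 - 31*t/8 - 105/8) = t + 3/2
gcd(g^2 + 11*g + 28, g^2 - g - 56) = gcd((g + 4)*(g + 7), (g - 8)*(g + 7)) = g + 7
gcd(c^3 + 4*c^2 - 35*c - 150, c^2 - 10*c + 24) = c - 6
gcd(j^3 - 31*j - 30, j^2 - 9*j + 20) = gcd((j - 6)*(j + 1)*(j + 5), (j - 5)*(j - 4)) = 1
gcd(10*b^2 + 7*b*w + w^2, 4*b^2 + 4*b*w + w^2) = 2*b + w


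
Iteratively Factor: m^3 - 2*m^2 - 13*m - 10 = (m - 5)*(m^2 + 3*m + 2) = (m - 5)*(m + 2)*(m + 1)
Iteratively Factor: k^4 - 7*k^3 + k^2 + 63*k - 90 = (k - 2)*(k^3 - 5*k^2 - 9*k + 45) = (k - 3)*(k - 2)*(k^2 - 2*k - 15) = (k - 5)*(k - 3)*(k - 2)*(k + 3)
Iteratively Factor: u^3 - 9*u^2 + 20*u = (u - 4)*(u^2 - 5*u) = (u - 5)*(u - 4)*(u)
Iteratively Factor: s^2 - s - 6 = (s + 2)*(s - 3)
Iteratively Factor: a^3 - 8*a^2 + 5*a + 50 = (a - 5)*(a^2 - 3*a - 10) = (a - 5)*(a + 2)*(a - 5)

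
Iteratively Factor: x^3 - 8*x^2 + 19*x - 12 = (x - 1)*(x^2 - 7*x + 12) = (x - 3)*(x - 1)*(x - 4)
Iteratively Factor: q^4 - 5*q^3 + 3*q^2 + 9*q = (q - 3)*(q^3 - 2*q^2 - 3*q) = q*(q - 3)*(q^2 - 2*q - 3) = q*(q - 3)^2*(q + 1)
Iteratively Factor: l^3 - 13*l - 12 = (l + 1)*(l^2 - l - 12) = (l - 4)*(l + 1)*(l + 3)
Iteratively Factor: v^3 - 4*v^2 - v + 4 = (v + 1)*(v^2 - 5*v + 4) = (v - 1)*(v + 1)*(v - 4)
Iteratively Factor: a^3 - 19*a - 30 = (a + 2)*(a^2 - 2*a - 15) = (a - 5)*(a + 2)*(a + 3)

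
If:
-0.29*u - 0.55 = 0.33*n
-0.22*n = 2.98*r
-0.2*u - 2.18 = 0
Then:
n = 7.91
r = -0.58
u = -10.90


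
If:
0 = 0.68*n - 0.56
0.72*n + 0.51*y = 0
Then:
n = 0.82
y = -1.16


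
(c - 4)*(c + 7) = c^2 + 3*c - 28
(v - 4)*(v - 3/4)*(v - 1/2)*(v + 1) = v^4 - 17*v^3/4 + v^2/8 + 31*v/8 - 3/2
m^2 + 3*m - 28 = (m - 4)*(m + 7)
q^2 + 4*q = q*(q + 4)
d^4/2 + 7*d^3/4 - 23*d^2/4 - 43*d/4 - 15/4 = (d/2 + 1/2)*(d - 3)*(d + 1/2)*(d + 5)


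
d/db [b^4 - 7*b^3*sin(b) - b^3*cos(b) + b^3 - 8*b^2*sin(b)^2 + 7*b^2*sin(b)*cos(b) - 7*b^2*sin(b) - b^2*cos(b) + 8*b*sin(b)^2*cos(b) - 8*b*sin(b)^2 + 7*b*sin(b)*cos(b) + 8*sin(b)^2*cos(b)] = b^3*sin(b) - 7*b^3*cos(b) + 4*b^3 - 20*b^2*sin(b) - 8*b^2*sin(2*b) - 10*b^2*cos(b) + 7*b^2*cos(2*b) + 3*b^2 - 18*b*sin(b) - b*sin(2*b) + 6*b*sin(3*b) + 15*b*cos(2*b) - 2*sqrt(2)*b*cos(b + pi/4) - 8*b - 2*sin(b) + 7*sin(2*b)/2 + 6*sin(3*b) + 2*cos(b) + 4*cos(2*b) - 2*cos(3*b) - 4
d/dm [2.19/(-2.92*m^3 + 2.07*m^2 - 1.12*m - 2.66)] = (19.1844*m^2 - 9.0666*m + 2.4528)/(2.92*m^3 - 2.07*m^2 + 1.12*m + 2.66)^2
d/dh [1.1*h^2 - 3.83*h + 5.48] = 2.2*h - 3.83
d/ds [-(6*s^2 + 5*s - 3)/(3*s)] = -2 - 1/s^2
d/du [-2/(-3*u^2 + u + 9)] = 2*(1 - 6*u)/(-3*u^2 + u + 9)^2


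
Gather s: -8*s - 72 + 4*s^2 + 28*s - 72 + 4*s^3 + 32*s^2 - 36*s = 4*s^3 + 36*s^2 - 16*s - 144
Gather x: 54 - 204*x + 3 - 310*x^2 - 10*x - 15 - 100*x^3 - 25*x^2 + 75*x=-100*x^3 - 335*x^2 - 139*x + 42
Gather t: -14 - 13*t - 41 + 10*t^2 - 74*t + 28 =10*t^2 - 87*t - 27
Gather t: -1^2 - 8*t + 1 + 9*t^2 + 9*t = 9*t^2 + t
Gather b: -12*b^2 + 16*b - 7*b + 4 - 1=-12*b^2 + 9*b + 3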